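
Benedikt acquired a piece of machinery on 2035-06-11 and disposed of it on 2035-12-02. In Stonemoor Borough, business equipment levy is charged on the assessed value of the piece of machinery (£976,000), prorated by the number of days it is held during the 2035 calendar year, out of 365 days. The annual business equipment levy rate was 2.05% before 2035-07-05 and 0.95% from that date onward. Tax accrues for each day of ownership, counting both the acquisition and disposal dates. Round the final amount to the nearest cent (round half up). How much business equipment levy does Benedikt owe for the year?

2035-06-11 to 2035-07-04: 24 days at 2.05% → £976,000 × 2.05% × 24/365 = £1,315.5945
2035-07-05 to 2035-12-02: 151 days at 0.95% → £976,000 × 0.95% × 151/365 = £3,835.8137
Total = £5,151.4082

£5,151.41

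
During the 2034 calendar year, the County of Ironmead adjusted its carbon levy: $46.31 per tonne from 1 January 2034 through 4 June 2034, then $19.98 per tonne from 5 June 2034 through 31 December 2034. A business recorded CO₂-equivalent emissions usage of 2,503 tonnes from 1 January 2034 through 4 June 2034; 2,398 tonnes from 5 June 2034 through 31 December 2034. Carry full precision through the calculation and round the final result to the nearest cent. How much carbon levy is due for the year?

$163,825.97

1 January – 4 June 2034: 2,503 tonnes at $46.31/tonne → $115,913.93
5 June – 31 December 2034: 2,398 tonnes at $19.98/tonne → $47,912.04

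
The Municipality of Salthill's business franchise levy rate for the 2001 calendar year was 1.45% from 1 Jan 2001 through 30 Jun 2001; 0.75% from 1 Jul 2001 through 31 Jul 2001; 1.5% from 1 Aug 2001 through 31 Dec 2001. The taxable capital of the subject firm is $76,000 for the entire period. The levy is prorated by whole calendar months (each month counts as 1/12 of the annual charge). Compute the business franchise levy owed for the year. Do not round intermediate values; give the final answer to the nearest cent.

$1,073.50

1 Jan – 30 Jun 2001: 6 months at 1.45% → $76,000 × 1.45% × 6/12 = $551.0000
1 Jul – 31 Jul 2001: 1 month at 0.75% → $76,000 × 0.75% × 1/12 = $47.5000
1 Aug – 31 Dec 2001: 5 months at 1.5% → $76,000 × 1.5% × 5/12 = $475.0000
Total = $1,073.5000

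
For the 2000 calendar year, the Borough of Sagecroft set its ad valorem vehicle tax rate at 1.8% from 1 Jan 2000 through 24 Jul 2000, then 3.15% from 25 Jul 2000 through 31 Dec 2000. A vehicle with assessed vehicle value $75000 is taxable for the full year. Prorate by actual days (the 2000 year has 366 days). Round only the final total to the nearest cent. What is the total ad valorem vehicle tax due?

1 Jan – 24 Jul 2000: 206 days at 1.8% → $75000 × 1.8% × 206/366 = $759.8361
25 Jul – 31 Dec 2000: 160 days at 3.15% → $75000 × 3.15% × 160/366 = $1032.7869
Total = $1792.6230

$1792.62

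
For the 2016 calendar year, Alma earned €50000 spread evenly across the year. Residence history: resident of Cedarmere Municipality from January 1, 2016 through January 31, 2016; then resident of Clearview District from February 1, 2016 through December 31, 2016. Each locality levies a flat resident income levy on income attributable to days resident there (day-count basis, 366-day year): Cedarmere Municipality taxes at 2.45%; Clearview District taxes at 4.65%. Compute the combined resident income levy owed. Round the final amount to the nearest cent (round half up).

Cedarmere Municipality, January 1 – January 31, 2016: 31 days → €50000 × 2.45% × 31/366 = €103.7568
Clearview District, February 1 – December 31, 2016: 335 days → €50000 × 4.65% × 335/366 = €2128.0738
Total = €2231.8306

€2231.83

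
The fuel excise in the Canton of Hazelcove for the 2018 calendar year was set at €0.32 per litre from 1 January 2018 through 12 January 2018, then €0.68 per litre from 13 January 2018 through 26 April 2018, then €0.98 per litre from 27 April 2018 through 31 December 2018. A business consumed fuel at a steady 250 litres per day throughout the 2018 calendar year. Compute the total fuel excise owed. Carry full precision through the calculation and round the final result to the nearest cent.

€79,645.00

1 January – 12 January 2018: 12 days × 250 litres/day = 3,000 litres at €0.32/litre → €960.00
13 January – 26 April 2018: 104 days × 250 litres/day = 26,000 litres at €0.68/litre → €17,680.00
27 April – 31 December 2018: 249 days × 250 litres/day = 62,250 litres at €0.98/litre → €61,005.00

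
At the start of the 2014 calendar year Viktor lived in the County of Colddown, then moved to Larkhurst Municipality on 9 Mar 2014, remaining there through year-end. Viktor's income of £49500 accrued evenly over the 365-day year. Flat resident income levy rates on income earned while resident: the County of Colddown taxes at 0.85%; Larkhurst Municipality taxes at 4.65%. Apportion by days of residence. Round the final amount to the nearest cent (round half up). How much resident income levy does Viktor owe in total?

£1956.47

The County of Colddown, 1 Jan – 8 Mar 2014: 67 days → £49500 × 0.85% × 67/365 = £77.2336
Larkhurst Municipality, 9 Mar – 31 Dec 2014: 298 days → £49500 × 4.65% × 298/365 = £1879.2370
Total = £1956.4705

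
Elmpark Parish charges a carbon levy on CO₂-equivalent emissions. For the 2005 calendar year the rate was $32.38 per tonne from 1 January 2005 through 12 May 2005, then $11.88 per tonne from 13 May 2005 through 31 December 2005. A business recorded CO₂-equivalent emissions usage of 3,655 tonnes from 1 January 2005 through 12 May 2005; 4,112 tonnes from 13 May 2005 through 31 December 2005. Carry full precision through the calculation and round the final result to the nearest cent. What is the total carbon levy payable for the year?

1 January – 12 May 2005: 3,655 tonnes at $32.38/tonne → $118,348.90
13 May – 31 December 2005: 4,112 tonnes at $11.88/tonne → $48,850.56

$167,199.46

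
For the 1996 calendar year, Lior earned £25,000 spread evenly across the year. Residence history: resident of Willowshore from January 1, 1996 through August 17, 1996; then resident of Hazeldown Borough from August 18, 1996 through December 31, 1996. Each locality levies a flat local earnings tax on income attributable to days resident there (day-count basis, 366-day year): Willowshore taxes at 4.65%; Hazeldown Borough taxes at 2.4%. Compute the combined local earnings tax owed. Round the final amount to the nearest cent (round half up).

£953.48

Willowshore, January 1 – August 17, 1996: 230 days → £25,000 × 4.65% × 230/366 = £730.5328
Hazeldown Borough, August 18 – December 31, 1996: 136 days → £25,000 × 2.4% × 136/366 = £222.9508
Total = £953.4836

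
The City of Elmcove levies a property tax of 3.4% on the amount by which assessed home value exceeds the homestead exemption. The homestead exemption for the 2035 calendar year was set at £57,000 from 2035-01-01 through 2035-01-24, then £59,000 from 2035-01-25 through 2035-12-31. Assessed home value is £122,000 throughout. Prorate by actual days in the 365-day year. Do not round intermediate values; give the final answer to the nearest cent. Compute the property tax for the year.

2035-01-01 to 2035-01-24: 24 days, exemption £57,000 → (£122,000 − £57,000) × 3.4% × 24/365 = £145.3151
2035-01-25 to 2035-12-31: 341 days, exemption £59,000 → (£122,000 − £59,000) × 3.4% × 341/365 = £2,001.1562
Total = £2,146.4712

£2,146.47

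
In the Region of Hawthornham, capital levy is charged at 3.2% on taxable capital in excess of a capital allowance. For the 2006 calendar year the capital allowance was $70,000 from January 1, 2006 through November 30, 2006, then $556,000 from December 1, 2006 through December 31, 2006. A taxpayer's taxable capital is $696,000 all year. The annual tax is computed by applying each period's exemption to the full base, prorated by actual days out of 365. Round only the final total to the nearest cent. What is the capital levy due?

$18,711.15

January 1 – November 30, 2006: 334 days, exemption $70,000 → ($696,000 − $70,000) × 3.2% × 334/365 = $18,330.6521
December 1 – December 31, 2006: 31 days, exemption $556,000 → ($696,000 − $556,000) × 3.2% × 31/365 = $380.4932
Total = $18,711.1452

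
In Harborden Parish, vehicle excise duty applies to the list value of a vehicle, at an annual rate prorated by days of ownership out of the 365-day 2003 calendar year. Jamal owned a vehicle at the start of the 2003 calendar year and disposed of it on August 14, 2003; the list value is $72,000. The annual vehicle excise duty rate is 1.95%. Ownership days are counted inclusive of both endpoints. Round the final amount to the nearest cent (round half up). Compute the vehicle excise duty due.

Days held (January 1 – August 14, 2003): 226 out of 365
Tax = $72,000 × 1.95% × 226/365 = $869.3260

$869.33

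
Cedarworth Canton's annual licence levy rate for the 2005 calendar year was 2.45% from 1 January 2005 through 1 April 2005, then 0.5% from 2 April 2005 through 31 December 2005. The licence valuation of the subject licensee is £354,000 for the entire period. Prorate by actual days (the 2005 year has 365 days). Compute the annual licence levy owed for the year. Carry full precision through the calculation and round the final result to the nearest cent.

1 January – 1 April 2005: 91 days at 2.45% → £354,000 × 2.45% × 91/365 = £2,162.3096
2 April – 31 December 2005: 274 days at 0.5% → £354,000 × 0.5% × 274/365 = £1,328.7123
Total = £3,491.0219

£3,491.02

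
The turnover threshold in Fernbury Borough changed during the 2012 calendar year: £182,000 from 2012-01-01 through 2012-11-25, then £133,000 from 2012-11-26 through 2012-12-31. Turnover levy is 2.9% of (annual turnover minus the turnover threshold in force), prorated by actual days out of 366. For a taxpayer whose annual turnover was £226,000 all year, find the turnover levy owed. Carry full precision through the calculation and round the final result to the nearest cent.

2012-01-01 to 2012-11-25: 330 days, exemption £182,000 → (£226,000 − £182,000) × 2.9% × 330/366 = £1,150.4918
2012-11-26 to 2012-12-31: 36 days, exemption £133,000 → (£226,000 − £133,000) × 2.9% × 36/366 = £265.2787
Total = £1,415.7705

£1,415.77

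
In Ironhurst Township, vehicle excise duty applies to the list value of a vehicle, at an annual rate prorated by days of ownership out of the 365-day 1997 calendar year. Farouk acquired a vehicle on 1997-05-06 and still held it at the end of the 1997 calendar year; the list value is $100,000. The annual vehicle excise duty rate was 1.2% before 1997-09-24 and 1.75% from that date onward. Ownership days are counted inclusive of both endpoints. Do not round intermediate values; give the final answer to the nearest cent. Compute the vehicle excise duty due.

1997-05-06 to 1997-09-23: 141 days at 1.2% → $100,000 × 1.2% × 141/365 = $463.5616
1997-09-24 to 1997-12-31: 99 days at 1.75% → $100,000 × 1.75% × 99/365 = $474.6575
Total = $938.2192

$938.22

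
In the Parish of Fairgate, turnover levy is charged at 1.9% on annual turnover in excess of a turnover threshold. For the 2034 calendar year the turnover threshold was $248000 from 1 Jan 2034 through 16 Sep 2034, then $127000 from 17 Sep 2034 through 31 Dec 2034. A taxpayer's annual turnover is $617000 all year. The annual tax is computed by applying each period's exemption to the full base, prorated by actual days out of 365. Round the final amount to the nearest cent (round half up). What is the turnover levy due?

$7678.65

1 Jan – 16 Sep 2034: 259 days, exemption $248000 → ($617000 − $248000) × 1.9% × 259/365 = $4974.9288
17 Sep – 31 Dec 2034: 106 days, exemption $127000 → ($617000 − $127000) × 1.9% × 106/365 = $2703.7260
Total = $7678.6548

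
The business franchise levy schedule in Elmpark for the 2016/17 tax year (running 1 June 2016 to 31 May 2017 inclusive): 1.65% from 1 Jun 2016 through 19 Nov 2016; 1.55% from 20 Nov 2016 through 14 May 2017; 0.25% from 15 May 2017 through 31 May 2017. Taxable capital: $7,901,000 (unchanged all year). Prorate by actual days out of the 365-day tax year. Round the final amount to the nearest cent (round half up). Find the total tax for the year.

$121,404.82

1 Jun – 19 Nov 2016: 172 days at 1.65% → $7,901,000 × 1.65% × 172/365 = $61,432.9808
20 Nov 2016 – 14 May 2017: 176 days at 1.55% → $7,901,000 × 1.55% × 176/365 = $59,051.8575
15 May – 31 May 2017: 17 days at 0.25% → $7,901,000 × 0.25% × 17/365 = $919.9795
Total = $121,404.8178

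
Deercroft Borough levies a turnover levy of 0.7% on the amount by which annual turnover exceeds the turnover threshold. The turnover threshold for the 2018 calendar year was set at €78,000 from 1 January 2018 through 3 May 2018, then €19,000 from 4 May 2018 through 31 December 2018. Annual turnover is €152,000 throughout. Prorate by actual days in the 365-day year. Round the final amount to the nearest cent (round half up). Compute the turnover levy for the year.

1 January – 3 May 2018: 123 days, exemption €78,000 → (€152,000 − €78,000) × 0.7% × 123/365 = €174.5589
4 May – 31 December 2018: 242 days, exemption €19,000 → (€152,000 − €19,000) × 0.7% × 242/365 = €617.2658
Total = €791.8247

€791.82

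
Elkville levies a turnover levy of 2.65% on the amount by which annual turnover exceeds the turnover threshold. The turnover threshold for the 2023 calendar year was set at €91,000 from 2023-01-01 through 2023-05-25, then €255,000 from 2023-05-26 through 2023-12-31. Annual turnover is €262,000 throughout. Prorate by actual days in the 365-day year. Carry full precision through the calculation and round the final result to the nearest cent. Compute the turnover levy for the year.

2023-01-01 to 2023-05-25: 145 days, exemption €91,000 → (€262,000 − €91,000) × 2.65% × 145/365 = €1,800.1849
2023-05-26 to 2023-12-31: 220 days, exemption €255,000 → (€262,000 − €255,000) × 2.65% × 220/365 = €111.8082
Total = €1,911.9932

€1,911.99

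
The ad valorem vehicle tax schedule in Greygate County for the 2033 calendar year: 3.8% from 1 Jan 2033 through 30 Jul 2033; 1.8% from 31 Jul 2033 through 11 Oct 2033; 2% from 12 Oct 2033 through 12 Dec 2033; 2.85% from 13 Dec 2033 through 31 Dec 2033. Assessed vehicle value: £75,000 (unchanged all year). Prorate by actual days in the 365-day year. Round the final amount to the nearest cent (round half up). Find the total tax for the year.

£2,283.60

1 Jan – 30 Jul 2033: 211 days at 3.8% → £75,000 × 3.8% × 211/365 = £1,647.5342
31 Jul – 11 Oct 2033: 73 days at 1.8% → £75,000 × 1.8% × 73/365 = £270.0000
12 Oct – 12 Dec 2033: 62 days at 2% → £75,000 × 2% × 62/365 = £254.7945
13 Dec – 31 Dec 2033: 19 days at 2.85% → £75,000 × 2.85% × 19/365 = £111.2671
Total = £2,283.5959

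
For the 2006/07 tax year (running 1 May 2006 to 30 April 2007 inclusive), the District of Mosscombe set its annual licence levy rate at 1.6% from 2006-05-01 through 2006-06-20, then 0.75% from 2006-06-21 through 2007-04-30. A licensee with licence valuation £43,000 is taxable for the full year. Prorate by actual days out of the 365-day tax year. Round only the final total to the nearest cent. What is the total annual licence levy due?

2006-05-01 to 2006-06-20: 51 days at 1.6% → £43,000 × 1.6% × 51/365 = £96.1315
2006-06-21 to 2007-04-30: 314 days at 0.75% → £43,000 × 0.75% × 314/365 = £277.4384
Total = £373.5699

£373.57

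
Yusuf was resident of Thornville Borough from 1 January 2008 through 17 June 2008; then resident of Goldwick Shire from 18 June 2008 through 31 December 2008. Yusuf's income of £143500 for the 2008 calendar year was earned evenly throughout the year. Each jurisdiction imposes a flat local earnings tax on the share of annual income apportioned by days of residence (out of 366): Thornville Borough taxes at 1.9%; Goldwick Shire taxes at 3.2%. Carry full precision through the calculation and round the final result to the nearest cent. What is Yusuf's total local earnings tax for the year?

£3730.61

Thornville Borough, 1 January – 17 June 2008: 169 days → £143500 × 1.9% × 169/366 = £1258.9577
Goldwick Shire, 18 June – 31 December 2008: 197 days → £143500 × 3.2% × 197/366 = £2471.6503
Total = £3730.6079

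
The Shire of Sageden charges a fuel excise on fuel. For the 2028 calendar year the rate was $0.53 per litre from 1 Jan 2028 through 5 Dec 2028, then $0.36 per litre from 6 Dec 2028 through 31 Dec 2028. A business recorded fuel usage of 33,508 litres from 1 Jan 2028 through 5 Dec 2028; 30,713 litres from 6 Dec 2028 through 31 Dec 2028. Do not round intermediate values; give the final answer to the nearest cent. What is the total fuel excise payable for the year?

$28,815.92

1 Jan – 5 Dec 2028: 33,508 litres at $0.53/litre → $17,759.24
6 Dec – 31 Dec 2028: 30,713 litres at $0.36/litre → $11,056.68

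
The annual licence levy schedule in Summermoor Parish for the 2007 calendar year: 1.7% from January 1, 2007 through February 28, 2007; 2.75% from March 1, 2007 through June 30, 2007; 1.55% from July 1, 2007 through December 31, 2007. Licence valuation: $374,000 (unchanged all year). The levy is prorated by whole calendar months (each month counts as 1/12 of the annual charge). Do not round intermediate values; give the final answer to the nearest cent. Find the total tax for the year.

$7,386.50

January 1 – February 28, 2007: 2 months at 1.7% → $374,000 × 1.7% × 2/12 = $1,059.6667
March 1 – June 30, 2007: 4 months at 2.75% → $374,000 × 2.75% × 4/12 = $3,428.3333
July 1 – December 31, 2007: 6 months at 1.55% → $374,000 × 1.55% × 6/12 = $2,898.5000
Total = $7,386.5000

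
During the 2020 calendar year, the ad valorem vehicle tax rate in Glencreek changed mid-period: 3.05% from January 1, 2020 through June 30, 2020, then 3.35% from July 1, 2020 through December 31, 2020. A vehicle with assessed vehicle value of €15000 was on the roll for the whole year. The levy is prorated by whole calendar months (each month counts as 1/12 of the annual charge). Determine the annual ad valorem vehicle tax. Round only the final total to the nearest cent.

€480.00

January 1 – June 30, 2020: 6 months at 3.05% → €15000 × 3.05% × 6/12 = €228.7500
July 1 – December 31, 2020: 6 months at 3.35% → €15000 × 3.35% × 6/12 = €251.2500
Total = €480.0000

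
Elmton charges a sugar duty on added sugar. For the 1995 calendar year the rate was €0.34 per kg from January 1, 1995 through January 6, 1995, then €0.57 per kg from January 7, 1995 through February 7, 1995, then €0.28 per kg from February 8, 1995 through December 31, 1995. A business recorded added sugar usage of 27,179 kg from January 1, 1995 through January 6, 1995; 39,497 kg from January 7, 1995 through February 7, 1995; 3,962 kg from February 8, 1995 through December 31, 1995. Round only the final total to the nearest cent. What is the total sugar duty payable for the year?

€32,863.51

January 1 – January 6, 1995: 27,179 kg at €0.34/kg → €9,240.86
January 7 – February 7, 1995: 39,497 kg at €0.57/kg → €22,513.29
February 8 – December 31, 1995: 3,962 kg at €0.28/kg → €1,109.36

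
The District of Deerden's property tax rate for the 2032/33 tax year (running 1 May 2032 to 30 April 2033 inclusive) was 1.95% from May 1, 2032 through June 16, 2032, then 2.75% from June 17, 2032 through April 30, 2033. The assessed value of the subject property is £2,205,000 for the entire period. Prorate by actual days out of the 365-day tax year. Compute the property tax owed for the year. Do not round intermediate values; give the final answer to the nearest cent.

May 1 – June 16, 2032: 47 days at 1.95% → £2,205,000 × 1.95% × 47/365 = £5,536.6644
June 17, 2032 – April 30, 2033: 318 days at 2.75% → £2,205,000 × 2.75% × 318/365 = £52,829.3836
Total = £58,366.0479

£58,366.05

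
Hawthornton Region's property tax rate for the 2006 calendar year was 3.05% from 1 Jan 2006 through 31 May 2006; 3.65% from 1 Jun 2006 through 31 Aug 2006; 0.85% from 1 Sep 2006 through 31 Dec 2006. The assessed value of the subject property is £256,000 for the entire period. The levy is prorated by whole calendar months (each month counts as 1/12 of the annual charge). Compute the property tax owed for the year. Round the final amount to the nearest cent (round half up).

£6,314.67

1 Jan – 31 May 2006: 5 months at 3.05% → £256,000 × 3.05% × 5/12 = £3,253.3333
1 Jun – 31 Aug 2006: 3 months at 3.65% → £256,000 × 3.65% × 3/12 = £2,336.0000
1 Sep – 31 Dec 2006: 4 months at 0.85% → £256,000 × 0.85% × 4/12 = £725.3333
Total = £6,314.6667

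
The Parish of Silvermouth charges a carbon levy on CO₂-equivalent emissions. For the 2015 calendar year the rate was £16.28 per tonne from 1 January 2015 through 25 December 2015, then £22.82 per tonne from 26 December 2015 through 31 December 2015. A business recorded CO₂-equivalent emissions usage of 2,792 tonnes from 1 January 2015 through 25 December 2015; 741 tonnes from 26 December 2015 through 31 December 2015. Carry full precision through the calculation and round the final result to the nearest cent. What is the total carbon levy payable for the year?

1 January – 25 December 2015: 2,792 tonnes at £16.28/tonne → £45453.76
26 December – 31 December 2015: 741 tonnes at £22.82/tonne → £16909.62

£62363.38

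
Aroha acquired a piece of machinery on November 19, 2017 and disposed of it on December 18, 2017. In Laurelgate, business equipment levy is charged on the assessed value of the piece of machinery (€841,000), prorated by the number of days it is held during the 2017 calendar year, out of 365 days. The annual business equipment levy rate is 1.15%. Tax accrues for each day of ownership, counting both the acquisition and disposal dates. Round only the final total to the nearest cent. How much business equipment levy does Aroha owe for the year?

Days held (November 19 – December 18, 2017): 30 out of 365
Tax = €841,000 × 1.15% × 30/365 = €794.9178

€794.92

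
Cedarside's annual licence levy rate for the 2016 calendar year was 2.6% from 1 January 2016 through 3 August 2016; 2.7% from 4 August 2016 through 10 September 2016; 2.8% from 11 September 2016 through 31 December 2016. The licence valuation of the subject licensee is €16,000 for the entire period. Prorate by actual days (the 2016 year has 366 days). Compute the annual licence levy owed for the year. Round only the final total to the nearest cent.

1 January – 3 August 2016: 216 days at 2.6% → €16,000 × 2.6% × 216/366 = €245.5082
4 August – 10 September 2016: 38 days at 2.7% → €16,000 × 2.7% × 38/366 = €44.8525
11 September – 31 December 2016: 112 days at 2.8% → €16,000 × 2.8% × 112/366 = €137.0929
Total = €427.4536

€427.45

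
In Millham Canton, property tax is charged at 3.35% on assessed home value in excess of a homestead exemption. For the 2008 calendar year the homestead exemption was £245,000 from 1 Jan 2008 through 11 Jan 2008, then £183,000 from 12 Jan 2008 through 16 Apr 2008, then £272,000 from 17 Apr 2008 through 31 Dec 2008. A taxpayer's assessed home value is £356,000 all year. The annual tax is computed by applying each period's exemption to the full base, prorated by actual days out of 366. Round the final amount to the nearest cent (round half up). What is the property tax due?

£3,623.22

1 Jan – 11 Jan 2008: 11 days, exemption £245,000 → (£356,000 − £245,000) × 3.35% × 11/366 = £111.7582
12 Jan – 16 Apr 2008: 96 days, exemption £183,000 → (£356,000 − £183,000) × 3.35% × 96/366 = £1,520.1311
17 Apr – 31 Dec 2008: 259 days, exemption £272,000 → (£356,000 − £272,000) × 3.35% × 259/366 = £1,991.3279
Total = £3,623.2172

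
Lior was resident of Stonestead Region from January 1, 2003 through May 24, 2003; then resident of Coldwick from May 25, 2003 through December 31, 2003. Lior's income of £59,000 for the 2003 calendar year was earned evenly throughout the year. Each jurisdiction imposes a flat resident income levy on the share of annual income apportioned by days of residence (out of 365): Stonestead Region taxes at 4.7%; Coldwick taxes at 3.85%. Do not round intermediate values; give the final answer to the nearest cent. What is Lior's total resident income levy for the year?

£2,469.35

Stonestead Region, January 1 – May 24, 2003: 144 days → £59,000 × 4.7% × 144/365 = £1,094.0055
Coldwick, May 25 – December 31, 2003: 221 days → £59,000 × 3.85% × 221/365 = £1,375.3466
Total = £2,469.3521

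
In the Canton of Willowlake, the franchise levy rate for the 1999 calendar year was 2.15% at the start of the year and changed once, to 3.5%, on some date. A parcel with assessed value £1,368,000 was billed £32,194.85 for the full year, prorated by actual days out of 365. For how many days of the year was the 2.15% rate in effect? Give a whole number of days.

310 days

Let d = days at the first rate; then 365 − d days at the second rate.
£1,368,000 × [2.15%·d + 3.5%·(365−d)] / 365 = £32,194.85
Solving gives d = 310, so the new rate took effect on November 7, 1999.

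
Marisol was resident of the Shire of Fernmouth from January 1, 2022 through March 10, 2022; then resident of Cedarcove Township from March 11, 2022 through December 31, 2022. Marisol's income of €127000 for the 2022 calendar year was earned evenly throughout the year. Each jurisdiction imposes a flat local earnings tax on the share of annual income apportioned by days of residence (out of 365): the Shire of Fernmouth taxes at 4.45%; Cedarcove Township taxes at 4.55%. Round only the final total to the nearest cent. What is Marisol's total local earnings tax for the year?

€5754.49

The Shire of Fernmouth, January 1 – March 10, 2022: 69 days → €127000 × 4.45% × 69/365 = €1068.3658
Cedarcove Township, March 11 – December 31, 2022: 296 days → €127000 × 4.55% × 296/365 = €4686.1260
Total = €5754.4918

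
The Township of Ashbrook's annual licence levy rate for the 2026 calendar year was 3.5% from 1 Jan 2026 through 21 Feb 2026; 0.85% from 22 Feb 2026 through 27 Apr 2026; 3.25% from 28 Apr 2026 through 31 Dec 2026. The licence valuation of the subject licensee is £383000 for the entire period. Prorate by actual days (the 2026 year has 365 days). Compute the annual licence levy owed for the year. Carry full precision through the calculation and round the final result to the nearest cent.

£10946.98

1 Jan – 21 Feb 2026: 52 days at 3.5% → £383000 × 3.5% × 52/365 = £1909.7534
22 Feb – 27 Apr 2026: 65 days at 0.85% → £383000 × 0.85% × 65/365 = £579.7466
28 Apr – 31 Dec 2026: 248 days at 3.25% → £383000 × 3.25% × 248/365 = £8457.4795
Total = £10946.9795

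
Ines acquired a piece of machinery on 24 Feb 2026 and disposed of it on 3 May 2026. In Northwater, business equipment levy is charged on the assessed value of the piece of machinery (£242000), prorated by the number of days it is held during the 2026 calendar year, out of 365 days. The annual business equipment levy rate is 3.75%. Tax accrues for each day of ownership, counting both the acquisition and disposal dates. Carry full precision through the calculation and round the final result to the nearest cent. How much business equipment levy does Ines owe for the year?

£1715.55

Days held (24 Feb – 3 May 2026): 69 out of 365
Tax = £242000 × 3.75% × 69/365 = £1715.5479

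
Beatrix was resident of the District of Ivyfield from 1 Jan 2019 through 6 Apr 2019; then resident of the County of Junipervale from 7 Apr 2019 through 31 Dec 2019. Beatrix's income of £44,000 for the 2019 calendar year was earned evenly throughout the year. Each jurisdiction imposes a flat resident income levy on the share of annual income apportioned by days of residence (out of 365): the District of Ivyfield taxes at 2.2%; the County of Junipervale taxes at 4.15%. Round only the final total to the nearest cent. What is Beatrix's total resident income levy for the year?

The District of Ivyfield, 1 Jan – 6 Apr 2019: 96 days → £44,000 × 2.2% × 96/365 = £254.5973
The County of Junipervale, 7 Apr – 31 Dec 2019: 269 days → £44,000 × 4.15% × 269/365 = £1,345.7370
Total = £1,600.3342

£1,600.33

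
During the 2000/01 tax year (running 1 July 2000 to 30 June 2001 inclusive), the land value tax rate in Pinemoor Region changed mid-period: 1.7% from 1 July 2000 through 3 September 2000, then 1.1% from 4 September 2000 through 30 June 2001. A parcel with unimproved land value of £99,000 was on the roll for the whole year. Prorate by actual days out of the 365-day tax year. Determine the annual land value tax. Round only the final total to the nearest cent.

1 July – 3 September 2000: 65 days at 1.7% → £99,000 × 1.7% × 65/365 = £299.7123
4 September 2000 – 30 June 2001: 300 days at 1.1% → £99,000 × 1.1% × 300/365 = £895.0685
Total = £1,194.7808

£1,194.78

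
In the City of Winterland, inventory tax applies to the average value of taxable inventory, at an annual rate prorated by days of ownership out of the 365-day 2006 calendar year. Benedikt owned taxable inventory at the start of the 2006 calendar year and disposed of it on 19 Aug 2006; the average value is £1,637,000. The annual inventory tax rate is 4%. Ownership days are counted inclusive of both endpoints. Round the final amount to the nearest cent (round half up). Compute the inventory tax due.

£41,440.77

Days held (1 Jan – 19 Aug 2006): 231 out of 365
Tax = £1,637,000 × 4% × 231/365 = £41,440.7671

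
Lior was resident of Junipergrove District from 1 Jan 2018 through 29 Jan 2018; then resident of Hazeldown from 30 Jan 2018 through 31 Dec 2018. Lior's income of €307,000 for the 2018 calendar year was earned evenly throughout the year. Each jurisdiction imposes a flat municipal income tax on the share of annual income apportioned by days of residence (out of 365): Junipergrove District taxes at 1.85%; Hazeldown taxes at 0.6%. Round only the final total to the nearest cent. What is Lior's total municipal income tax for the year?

Junipergrove District, 1 Jan – 29 Jan 2018: 29 days → €307,000 × 1.85% × 29/365 = €451.2479
Hazeldown, 30 Jan – 31 Dec 2018: 336 days → €307,000 × 0.6% × 336/365 = €1,695.6493
Total = €2,146.8973

€2,146.90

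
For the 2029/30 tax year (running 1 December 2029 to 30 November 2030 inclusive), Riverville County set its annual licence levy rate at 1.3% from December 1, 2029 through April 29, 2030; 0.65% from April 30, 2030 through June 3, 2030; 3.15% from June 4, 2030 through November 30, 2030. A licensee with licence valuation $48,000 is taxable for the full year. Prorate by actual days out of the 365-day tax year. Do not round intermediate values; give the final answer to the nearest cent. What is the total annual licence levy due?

$1,032.00

December 1, 2029 – April 29, 2030: 150 days at 1.3% → $48,000 × 1.3% × 150/365 = $256.4384
April 30 – June 3, 2030: 35 days at 0.65% → $48,000 × 0.65% × 35/365 = $29.9178
June 4 – November 30, 2030: 180 days at 3.15% → $48,000 × 3.15% × 180/365 = $745.6438
Total = $1,032.0000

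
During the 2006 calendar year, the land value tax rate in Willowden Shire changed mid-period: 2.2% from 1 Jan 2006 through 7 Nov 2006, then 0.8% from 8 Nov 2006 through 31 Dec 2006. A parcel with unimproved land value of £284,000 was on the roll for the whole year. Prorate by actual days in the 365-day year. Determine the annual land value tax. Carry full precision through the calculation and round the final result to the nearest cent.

£5,659.77

1 Jan – 7 Nov 2006: 311 days at 2.2% → £284,000 × 2.2% × 311/365 = £5,323.6384
8 Nov – 31 Dec 2006: 54 days at 0.8% → £284,000 × 0.8% × 54/365 = £336.1315
Total = £5,659.7699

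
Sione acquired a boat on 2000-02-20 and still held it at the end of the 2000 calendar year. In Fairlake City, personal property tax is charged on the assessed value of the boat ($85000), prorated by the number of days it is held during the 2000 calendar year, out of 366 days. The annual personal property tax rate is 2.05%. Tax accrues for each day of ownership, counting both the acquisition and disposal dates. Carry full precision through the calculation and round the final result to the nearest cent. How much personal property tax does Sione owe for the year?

$1504.45

Days held (2000-02-20 to 2000-12-31): 316 out of 366
Tax = $85000 × 2.05% × 316/366 = $1504.4536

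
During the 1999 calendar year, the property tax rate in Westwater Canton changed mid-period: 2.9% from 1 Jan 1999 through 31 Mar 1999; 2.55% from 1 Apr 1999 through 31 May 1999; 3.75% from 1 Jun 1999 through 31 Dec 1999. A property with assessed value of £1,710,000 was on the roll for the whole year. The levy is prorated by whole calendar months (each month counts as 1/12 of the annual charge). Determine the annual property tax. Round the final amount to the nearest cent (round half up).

1 Jan – 31 Mar 1999: 3 months at 2.9% → £1,710,000 × 2.9% × 3/12 = £12,397.5000
1 Apr – 31 May 1999: 2 months at 2.55% → £1,710,000 × 2.55% × 2/12 = £7,267.5000
1 Jun – 31 Dec 1999: 7 months at 3.75% → £1,710,000 × 3.75% × 7/12 = £37,406.2500
Total = £57,071.2500

£57,071.25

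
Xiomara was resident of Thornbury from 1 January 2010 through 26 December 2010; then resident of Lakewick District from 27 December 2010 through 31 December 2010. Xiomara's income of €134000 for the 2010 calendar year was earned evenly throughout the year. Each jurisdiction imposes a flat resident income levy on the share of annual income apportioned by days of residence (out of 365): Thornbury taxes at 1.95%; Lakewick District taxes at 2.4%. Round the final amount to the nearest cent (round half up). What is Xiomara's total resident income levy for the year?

€2621.26

Thornbury, 1 January – 26 December 2010: 360 days → €134000 × 1.95% × 360/365 = €2577.2055
Lakewick District, 27 December – 31 December 2010: 5 days → €134000 × 2.4% × 5/365 = €44.0548
Total = €2621.2603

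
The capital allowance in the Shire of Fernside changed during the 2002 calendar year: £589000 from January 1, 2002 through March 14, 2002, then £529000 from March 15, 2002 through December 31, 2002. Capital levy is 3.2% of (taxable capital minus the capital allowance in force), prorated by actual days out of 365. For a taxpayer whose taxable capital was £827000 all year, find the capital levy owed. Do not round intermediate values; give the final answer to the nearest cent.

January 1 – March 14, 2002: 73 days, exemption £589000 → (£827000 − £589000) × 3.2% × 73/365 = £1523.2000
March 15 – December 31, 2002: 292 days, exemption £529000 → (£827000 − £529000) × 3.2% × 292/365 = £7628.8000
Total = £9152.0000

£9152.00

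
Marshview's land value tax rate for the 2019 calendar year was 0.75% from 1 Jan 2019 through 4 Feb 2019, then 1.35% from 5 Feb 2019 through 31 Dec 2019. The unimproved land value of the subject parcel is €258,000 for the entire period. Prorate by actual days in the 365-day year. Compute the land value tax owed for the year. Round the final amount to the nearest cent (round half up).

€3,334.56

1 Jan – 4 Feb 2019: 35 days at 0.75% → €258,000 × 0.75% × 35/365 = €185.5479
5 Feb – 31 Dec 2019: 330 days at 1.35% → €258,000 × 1.35% × 330/365 = €3,149.0137
Total = €3,334.5616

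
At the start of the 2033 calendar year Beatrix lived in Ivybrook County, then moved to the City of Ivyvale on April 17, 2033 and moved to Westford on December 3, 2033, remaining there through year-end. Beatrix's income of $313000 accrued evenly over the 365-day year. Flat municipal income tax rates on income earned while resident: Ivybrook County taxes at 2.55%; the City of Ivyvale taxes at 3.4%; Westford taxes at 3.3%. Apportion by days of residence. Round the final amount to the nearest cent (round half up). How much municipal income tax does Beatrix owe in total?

$9844.49

Ivybrook County, January 1 – April 16, 2033: 106 days → $313000 × 2.55% × 106/365 = $2317.9151
The City of Ivyvale, April 17 – December 2, 2033: 230 days → $313000 × 3.4% × 230/365 = $6705.9178
Westford, December 3 – December 31, 2033: 29 days → $313000 × 3.3% × 29/365 = $820.6603
Total = $9844.4932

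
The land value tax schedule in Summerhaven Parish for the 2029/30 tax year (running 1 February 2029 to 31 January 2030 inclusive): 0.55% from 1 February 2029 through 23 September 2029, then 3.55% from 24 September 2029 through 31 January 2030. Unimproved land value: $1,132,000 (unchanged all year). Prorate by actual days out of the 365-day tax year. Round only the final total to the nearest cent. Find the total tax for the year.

1 February – 23 September 2029: 235 days at 0.55% → $1,132,000 × 0.55% × 235/365 = $4,008.5205
24 September 2029 – 31 January 2030: 130 days at 3.55% → $1,132,000 × 3.55% × 130/365 = $14,312.8219
Total = $18,321.3425

$18,321.34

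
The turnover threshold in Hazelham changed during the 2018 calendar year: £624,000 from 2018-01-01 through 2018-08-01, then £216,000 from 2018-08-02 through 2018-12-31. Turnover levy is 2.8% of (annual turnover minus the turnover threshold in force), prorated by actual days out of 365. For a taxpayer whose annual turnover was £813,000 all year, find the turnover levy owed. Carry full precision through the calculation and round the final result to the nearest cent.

£10,049.39

2018-01-01 to 2018-08-01: 213 days, exemption £624,000 → (£813,000 − £624,000) × 2.8% × 213/365 = £3,088.2082
2018-08-02 to 2018-12-31: 152 days, exemption £216,000 → (£813,000 − £216,000) × 2.8% × 152/365 = £6,961.1836
Total = £10,049.3918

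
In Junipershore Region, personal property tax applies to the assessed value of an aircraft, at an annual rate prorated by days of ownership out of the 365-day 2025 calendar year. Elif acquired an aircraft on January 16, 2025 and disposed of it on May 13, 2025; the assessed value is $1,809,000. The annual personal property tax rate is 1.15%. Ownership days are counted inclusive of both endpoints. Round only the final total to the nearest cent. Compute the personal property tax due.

Days held (January 16 – May 13, 2025): 118 out of 365
Tax = $1,809,000 × 1.15% × 118/365 = $6,725.5151

$6,725.52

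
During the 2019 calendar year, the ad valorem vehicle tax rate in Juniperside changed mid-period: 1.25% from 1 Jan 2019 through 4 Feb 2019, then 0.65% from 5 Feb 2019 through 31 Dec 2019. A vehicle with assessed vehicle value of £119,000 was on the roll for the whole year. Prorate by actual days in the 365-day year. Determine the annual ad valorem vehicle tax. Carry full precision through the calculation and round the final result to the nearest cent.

1 Jan – 4 Feb 2019: 35 days at 1.25% → £119,000 × 1.25% × 35/365 = £142.6370
5 Feb – 31 Dec 2019: 330 days at 0.65% → £119,000 × 0.65% × 330/365 = £699.3288
Total = £841.9658

£841.97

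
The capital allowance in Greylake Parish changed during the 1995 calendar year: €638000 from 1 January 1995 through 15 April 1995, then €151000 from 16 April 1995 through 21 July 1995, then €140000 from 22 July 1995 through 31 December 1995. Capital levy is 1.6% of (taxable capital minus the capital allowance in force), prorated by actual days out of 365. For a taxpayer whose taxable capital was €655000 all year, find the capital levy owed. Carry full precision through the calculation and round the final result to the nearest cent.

€5901.06

1 January – 15 April 1995: 105 days, exemption €638000 → (€655000 − €638000) × 1.6% × 105/365 = €78.2466
16 April – 21 July 1995: 97 days, exemption €151000 → (€655000 − €151000) × 1.6% × 97/365 = €2143.0356
22 July – 31 December 1995: 163 days, exemption €140000 → (€655000 − €140000) × 1.6% × 163/365 = €3679.7808
Total = €5901.0630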